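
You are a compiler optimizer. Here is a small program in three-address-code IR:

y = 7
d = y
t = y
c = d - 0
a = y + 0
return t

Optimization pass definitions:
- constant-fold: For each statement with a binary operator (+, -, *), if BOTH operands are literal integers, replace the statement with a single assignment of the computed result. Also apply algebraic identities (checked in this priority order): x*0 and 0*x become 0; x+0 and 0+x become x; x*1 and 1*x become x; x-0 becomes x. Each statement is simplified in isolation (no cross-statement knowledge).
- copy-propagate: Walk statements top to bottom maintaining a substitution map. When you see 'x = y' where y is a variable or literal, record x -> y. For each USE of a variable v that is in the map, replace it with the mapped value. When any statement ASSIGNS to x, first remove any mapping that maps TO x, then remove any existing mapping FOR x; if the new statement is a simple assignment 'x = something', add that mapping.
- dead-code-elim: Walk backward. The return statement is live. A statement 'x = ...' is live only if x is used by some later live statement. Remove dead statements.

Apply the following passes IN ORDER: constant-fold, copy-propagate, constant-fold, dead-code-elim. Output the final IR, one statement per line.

Initial IR:
  y = 7
  d = y
  t = y
  c = d - 0
  a = y + 0
  return t
After constant-fold (6 stmts):
  y = 7
  d = y
  t = y
  c = d
  a = y
  return t
After copy-propagate (6 stmts):
  y = 7
  d = 7
  t = 7
  c = 7
  a = 7
  return 7
After constant-fold (6 stmts):
  y = 7
  d = 7
  t = 7
  c = 7
  a = 7
  return 7
After dead-code-elim (1 stmts):
  return 7

Answer: return 7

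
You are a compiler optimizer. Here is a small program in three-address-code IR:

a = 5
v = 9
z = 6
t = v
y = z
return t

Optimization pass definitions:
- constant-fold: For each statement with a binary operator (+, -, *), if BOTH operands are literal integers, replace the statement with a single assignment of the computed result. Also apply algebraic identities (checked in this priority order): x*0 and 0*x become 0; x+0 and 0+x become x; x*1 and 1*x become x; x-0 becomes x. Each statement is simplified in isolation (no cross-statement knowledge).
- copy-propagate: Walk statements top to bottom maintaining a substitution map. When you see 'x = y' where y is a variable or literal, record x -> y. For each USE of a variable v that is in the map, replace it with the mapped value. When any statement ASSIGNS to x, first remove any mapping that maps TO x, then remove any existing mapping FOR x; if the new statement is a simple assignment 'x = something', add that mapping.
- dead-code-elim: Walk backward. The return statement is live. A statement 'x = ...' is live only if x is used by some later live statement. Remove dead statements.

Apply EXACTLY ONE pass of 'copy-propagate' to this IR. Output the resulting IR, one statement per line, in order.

Answer: a = 5
v = 9
z = 6
t = 9
y = 6
return 9

Derivation:
Applying copy-propagate statement-by-statement:
  [1] a = 5  (unchanged)
  [2] v = 9  (unchanged)
  [3] z = 6  (unchanged)
  [4] t = v  -> t = 9
  [5] y = z  -> y = 6
  [6] return t  -> return 9
Result (6 stmts):
  a = 5
  v = 9
  z = 6
  t = 9
  y = 6
  return 9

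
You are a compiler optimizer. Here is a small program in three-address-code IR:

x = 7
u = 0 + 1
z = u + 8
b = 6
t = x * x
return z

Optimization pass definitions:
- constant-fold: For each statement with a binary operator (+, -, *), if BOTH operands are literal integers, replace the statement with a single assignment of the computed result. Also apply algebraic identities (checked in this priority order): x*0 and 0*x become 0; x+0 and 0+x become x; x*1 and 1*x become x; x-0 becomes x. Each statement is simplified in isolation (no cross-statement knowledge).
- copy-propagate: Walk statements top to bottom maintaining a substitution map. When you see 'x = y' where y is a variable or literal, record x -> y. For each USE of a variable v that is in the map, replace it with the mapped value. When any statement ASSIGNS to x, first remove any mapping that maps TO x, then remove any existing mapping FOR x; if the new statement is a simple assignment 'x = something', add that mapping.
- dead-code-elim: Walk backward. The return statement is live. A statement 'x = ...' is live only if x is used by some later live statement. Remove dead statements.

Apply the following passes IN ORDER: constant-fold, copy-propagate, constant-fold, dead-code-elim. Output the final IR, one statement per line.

Answer: z = 9
return z

Derivation:
Initial IR:
  x = 7
  u = 0 + 1
  z = u + 8
  b = 6
  t = x * x
  return z
After constant-fold (6 stmts):
  x = 7
  u = 1
  z = u + 8
  b = 6
  t = x * x
  return z
After copy-propagate (6 stmts):
  x = 7
  u = 1
  z = 1 + 8
  b = 6
  t = 7 * 7
  return z
After constant-fold (6 stmts):
  x = 7
  u = 1
  z = 9
  b = 6
  t = 49
  return z
After dead-code-elim (2 stmts):
  z = 9
  return z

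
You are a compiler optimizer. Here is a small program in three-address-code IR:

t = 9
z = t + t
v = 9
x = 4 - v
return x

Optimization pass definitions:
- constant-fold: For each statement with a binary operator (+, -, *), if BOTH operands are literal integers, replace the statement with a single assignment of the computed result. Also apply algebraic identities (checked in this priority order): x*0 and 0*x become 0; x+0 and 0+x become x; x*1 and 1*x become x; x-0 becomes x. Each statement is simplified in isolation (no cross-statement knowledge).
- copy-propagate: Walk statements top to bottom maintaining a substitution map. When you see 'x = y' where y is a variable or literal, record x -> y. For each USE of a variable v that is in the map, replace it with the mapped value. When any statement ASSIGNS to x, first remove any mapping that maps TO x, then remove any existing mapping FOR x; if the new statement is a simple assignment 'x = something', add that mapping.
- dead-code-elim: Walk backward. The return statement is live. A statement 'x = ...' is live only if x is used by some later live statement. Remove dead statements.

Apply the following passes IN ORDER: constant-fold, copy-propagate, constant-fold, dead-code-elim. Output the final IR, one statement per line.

Initial IR:
  t = 9
  z = t + t
  v = 9
  x = 4 - v
  return x
After constant-fold (5 stmts):
  t = 9
  z = t + t
  v = 9
  x = 4 - v
  return x
After copy-propagate (5 stmts):
  t = 9
  z = 9 + 9
  v = 9
  x = 4 - 9
  return x
After constant-fold (5 stmts):
  t = 9
  z = 18
  v = 9
  x = -5
  return x
After dead-code-elim (2 stmts):
  x = -5
  return x

Answer: x = -5
return x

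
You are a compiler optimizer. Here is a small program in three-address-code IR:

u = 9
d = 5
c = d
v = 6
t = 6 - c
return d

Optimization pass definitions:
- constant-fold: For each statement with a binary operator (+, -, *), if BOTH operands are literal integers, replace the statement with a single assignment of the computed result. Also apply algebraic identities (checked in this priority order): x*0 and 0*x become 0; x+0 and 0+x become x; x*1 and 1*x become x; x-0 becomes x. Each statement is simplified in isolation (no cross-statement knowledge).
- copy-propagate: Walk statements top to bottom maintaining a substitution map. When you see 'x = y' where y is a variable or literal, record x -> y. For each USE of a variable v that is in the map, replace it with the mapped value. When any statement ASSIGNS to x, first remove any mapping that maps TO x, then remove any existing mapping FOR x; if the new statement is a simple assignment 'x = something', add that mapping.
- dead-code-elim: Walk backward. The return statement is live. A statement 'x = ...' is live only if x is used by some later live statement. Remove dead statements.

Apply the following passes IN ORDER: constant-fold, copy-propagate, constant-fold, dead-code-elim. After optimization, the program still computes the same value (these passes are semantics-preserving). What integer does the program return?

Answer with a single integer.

Initial IR:
  u = 9
  d = 5
  c = d
  v = 6
  t = 6 - c
  return d
After constant-fold (6 stmts):
  u = 9
  d = 5
  c = d
  v = 6
  t = 6 - c
  return d
After copy-propagate (6 stmts):
  u = 9
  d = 5
  c = 5
  v = 6
  t = 6 - 5
  return 5
After constant-fold (6 stmts):
  u = 9
  d = 5
  c = 5
  v = 6
  t = 1
  return 5
After dead-code-elim (1 stmts):
  return 5
Evaluate:
  u = 9  =>  u = 9
  d = 5  =>  d = 5
  c = d  =>  c = 5
  v = 6  =>  v = 6
  t = 6 - c  =>  t = 1
  return d = 5

Answer: 5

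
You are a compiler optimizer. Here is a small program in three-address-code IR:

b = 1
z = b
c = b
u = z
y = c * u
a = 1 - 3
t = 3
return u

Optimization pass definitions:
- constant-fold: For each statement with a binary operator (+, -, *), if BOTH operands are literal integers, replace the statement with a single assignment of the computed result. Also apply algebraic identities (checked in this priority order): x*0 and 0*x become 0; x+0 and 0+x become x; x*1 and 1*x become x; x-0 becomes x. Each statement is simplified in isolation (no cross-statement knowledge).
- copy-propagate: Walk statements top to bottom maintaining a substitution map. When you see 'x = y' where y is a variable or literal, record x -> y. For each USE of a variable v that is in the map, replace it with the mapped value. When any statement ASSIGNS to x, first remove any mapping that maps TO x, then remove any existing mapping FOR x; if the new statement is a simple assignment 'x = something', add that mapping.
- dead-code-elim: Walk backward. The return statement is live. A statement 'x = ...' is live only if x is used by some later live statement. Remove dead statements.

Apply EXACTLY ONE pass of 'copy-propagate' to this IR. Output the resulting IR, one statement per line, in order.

Applying copy-propagate statement-by-statement:
  [1] b = 1  (unchanged)
  [2] z = b  -> z = 1
  [3] c = b  -> c = 1
  [4] u = z  -> u = 1
  [5] y = c * u  -> y = 1 * 1
  [6] a = 1 - 3  (unchanged)
  [7] t = 3  (unchanged)
  [8] return u  -> return 1
Result (8 stmts):
  b = 1
  z = 1
  c = 1
  u = 1
  y = 1 * 1
  a = 1 - 3
  t = 3
  return 1

Answer: b = 1
z = 1
c = 1
u = 1
y = 1 * 1
a = 1 - 3
t = 3
return 1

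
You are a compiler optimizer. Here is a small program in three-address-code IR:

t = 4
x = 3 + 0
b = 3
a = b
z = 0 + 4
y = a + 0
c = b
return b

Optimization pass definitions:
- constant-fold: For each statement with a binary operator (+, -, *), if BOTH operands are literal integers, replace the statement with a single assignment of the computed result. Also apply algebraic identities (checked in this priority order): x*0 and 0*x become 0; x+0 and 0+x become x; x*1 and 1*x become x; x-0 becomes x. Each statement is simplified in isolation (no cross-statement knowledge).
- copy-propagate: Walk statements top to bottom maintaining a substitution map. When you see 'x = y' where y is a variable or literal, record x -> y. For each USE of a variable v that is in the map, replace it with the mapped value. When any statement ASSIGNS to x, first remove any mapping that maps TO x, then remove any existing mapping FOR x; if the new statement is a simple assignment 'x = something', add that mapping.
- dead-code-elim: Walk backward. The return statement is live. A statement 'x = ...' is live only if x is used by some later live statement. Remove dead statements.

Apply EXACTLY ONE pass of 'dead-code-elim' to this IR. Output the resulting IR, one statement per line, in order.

Applying dead-code-elim statement-by-statement:
  [8] return b  -> KEEP (return); live=['b']
  [7] c = b  -> DEAD (c not live)
  [6] y = a + 0  -> DEAD (y not live)
  [5] z = 0 + 4  -> DEAD (z not live)
  [4] a = b  -> DEAD (a not live)
  [3] b = 3  -> KEEP; live=[]
  [2] x = 3 + 0  -> DEAD (x not live)
  [1] t = 4  -> DEAD (t not live)
Result (2 stmts):
  b = 3
  return b

Answer: b = 3
return b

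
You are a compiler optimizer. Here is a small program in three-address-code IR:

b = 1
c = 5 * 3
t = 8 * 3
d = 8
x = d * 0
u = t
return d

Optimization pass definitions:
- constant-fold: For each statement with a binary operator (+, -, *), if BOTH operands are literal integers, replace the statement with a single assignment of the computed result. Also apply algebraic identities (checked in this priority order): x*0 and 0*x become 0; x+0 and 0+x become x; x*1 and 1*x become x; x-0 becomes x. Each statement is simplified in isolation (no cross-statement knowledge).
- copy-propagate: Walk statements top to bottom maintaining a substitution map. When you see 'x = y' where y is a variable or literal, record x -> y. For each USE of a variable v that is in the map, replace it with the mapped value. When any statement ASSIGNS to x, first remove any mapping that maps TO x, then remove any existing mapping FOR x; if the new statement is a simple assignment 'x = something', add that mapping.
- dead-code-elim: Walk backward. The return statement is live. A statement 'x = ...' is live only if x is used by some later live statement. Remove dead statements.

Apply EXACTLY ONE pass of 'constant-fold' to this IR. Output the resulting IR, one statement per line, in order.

Applying constant-fold statement-by-statement:
  [1] b = 1  (unchanged)
  [2] c = 5 * 3  -> c = 15
  [3] t = 8 * 3  -> t = 24
  [4] d = 8  (unchanged)
  [5] x = d * 0  -> x = 0
  [6] u = t  (unchanged)
  [7] return d  (unchanged)
Result (7 stmts):
  b = 1
  c = 15
  t = 24
  d = 8
  x = 0
  u = t
  return d

Answer: b = 1
c = 15
t = 24
d = 8
x = 0
u = t
return d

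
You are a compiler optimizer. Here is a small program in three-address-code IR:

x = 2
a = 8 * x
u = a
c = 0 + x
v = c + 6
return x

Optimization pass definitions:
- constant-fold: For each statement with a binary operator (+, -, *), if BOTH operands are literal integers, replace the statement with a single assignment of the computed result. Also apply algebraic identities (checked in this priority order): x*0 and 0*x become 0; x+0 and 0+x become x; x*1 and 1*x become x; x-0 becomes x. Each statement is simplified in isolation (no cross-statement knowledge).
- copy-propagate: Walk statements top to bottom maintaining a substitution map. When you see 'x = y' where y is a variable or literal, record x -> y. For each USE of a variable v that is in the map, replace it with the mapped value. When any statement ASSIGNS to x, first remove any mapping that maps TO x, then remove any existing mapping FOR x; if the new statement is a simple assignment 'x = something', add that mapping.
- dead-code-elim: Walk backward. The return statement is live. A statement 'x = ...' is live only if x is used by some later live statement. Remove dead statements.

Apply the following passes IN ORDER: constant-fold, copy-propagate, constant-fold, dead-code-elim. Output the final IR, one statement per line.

Answer: return 2

Derivation:
Initial IR:
  x = 2
  a = 8 * x
  u = a
  c = 0 + x
  v = c + 6
  return x
After constant-fold (6 stmts):
  x = 2
  a = 8 * x
  u = a
  c = x
  v = c + 6
  return x
After copy-propagate (6 stmts):
  x = 2
  a = 8 * 2
  u = a
  c = 2
  v = 2 + 6
  return 2
After constant-fold (6 stmts):
  x = 2
  a = 16
  u = a
  c = 2
  v = 8
  return 2
After dead-code-elim (1 stmts):
  return 2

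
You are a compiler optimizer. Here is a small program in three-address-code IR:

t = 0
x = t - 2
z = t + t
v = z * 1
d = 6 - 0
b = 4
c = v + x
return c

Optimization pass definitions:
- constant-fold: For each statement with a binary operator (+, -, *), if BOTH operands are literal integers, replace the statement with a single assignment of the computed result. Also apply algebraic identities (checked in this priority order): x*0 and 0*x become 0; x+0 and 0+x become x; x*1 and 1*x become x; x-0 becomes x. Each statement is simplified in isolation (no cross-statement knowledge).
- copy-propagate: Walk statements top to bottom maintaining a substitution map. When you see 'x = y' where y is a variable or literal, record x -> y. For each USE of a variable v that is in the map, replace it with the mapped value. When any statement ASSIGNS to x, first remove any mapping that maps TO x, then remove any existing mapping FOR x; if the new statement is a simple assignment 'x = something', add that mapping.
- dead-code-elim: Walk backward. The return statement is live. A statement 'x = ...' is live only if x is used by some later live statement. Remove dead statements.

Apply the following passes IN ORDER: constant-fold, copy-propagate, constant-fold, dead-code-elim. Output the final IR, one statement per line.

Initial IR:
  t = 0
  x = t - 2
  z = t + t
  v = z * 1
  d = 6 - 0
  b = 4
  c = v + x
  return c
After constant-fold (8 stmts):
  t = 0
  x = t - 2
  z = t + t
  v = z
  d = 6
  b = 4
  c = v + x
  return c
After copy-propagate (8 stmts):
  t = 0
  x = 0 - 2
  z = 0 + 0
  v = z
  d = 6
  b = 4
  c = z + x
  return c
After constant-fold (8 stmts):
  t = 0
  x = -2
  z = 0
  v = z
  d = 6
  b = 4
  c = z + x
  return c
After dead-code-elim (4 stmts):
  x = -2
  z = 0
  c = z + x
  return c

Answer: x = -2
z = 0
c = z + x
return c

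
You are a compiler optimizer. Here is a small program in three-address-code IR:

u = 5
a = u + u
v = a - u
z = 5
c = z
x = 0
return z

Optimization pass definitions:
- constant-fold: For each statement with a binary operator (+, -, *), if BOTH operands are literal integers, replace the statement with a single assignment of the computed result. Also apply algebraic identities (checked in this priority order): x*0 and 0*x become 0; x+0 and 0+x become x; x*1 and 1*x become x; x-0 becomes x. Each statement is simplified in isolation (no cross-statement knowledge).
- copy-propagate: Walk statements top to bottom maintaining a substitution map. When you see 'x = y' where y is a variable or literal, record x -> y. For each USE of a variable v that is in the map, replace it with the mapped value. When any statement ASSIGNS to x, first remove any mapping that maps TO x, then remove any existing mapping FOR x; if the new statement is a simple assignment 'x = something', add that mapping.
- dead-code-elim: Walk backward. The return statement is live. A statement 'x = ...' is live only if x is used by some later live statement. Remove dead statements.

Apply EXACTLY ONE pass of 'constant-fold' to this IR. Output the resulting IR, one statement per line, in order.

Answer: u = 5
a = u + u
v = a - u
z = 5
c = z
x = 0
return z

Derivation:
Applying constant-fold statement-by-statement:
  [1] u = 5  (unchanged)
  [2] a = u + u  (unchanged)
  [3] v = a - u  (unchanged)
  [4] z = 5  (unchanged)
  [5] c = z  (unchanged)
  [6] x = 0  (unchanged)
  [7] return z  (unchanged)
Result (7 stmts):
  u = 5
  a = u + u
  v = a - u
  z = 5
  c = z
  x = 0
  return z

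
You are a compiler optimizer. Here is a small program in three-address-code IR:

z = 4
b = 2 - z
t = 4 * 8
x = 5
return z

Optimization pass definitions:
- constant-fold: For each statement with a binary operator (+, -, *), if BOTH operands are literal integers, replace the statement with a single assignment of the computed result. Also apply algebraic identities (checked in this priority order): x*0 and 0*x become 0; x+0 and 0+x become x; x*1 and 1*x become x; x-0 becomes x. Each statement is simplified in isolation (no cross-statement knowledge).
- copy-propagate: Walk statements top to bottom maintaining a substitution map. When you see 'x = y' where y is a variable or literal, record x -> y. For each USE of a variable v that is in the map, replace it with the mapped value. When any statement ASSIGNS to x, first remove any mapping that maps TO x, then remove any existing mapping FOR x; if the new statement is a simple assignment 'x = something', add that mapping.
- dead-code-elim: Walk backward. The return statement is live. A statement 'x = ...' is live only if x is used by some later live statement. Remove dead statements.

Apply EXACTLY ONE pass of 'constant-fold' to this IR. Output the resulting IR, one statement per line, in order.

Applying constant-fold statement-by-statement:
  [1] z = 4  (unchanged)
  [2] b = 2 - z  (unchanged)
  [3] t = 4 * 8  -> t = 32
  [4] x = 5  (unchanged)
  [5] return z  (unchanged)
Result (5 stmts):
  z = 4
  b = 2 - z
  t = 32
  x = 5
  return z

Answer: z = 4
b = 2 - z
t = 32
x = 5
return z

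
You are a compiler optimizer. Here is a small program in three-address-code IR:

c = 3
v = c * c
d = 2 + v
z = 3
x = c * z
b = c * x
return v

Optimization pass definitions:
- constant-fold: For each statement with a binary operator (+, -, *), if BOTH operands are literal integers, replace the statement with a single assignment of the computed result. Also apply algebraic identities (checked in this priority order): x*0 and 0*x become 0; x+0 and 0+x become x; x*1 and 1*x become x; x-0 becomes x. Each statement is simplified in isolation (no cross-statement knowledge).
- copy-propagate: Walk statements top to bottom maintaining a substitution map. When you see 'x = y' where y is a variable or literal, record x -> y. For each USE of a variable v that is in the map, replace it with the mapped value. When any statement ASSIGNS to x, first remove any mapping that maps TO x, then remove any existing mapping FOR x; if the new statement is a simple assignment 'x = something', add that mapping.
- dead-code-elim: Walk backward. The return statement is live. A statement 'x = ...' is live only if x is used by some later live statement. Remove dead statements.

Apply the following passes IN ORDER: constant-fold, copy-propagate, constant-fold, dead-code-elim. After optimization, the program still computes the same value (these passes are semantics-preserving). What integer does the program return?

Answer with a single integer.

Initial IR:
  c = 3
  v = c * c
  d = 2 + v
  z = 3
  x = c * z
  b = c * x
  return v
After constant-fold (7 stmts):
  c = 3
  v = c * c
  d = 2 + v
  z = 3
  x = c * z
  b = c * x
  return v
After copy-propagate (7 stmts):
  c = 3
  v = 3 * 3
  d = 2 + v
  z = 3
  x = 3 * 3
  b = 3 * x
  return v
After constant-fold (7 stmts):
  c = 3
  v = 9
  d = 2 + v
  z = 3
  x = 9
  b = 3 * x
  return v
After dead-code-elim (2 stmts):
  v = 9
  return v
Evaluate:
  c = 3  =>  c = 3
  v = c * c  =>  v = 9
  d = 2 + v  =>  d = 11
  z = 3  =>  z = 3
  x = c * z  =>  x = 9
  b = c * x  =>  b = 27
  return v = 9

Answer: 9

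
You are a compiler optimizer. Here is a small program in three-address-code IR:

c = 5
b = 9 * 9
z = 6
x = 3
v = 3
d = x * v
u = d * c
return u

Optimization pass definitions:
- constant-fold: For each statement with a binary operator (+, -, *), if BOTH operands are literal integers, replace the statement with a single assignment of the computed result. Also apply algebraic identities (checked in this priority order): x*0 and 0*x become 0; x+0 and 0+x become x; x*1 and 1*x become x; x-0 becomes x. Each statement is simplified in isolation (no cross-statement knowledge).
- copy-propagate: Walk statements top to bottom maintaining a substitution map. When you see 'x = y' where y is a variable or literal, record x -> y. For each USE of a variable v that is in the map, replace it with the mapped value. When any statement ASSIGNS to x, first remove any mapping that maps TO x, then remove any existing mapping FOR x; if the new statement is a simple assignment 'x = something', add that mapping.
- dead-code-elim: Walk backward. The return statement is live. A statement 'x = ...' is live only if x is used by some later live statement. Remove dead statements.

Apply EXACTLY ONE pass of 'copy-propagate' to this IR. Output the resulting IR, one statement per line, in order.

Answer: c = 5
b = 9 * 9
z = 6
x = 3
v = 3
d = 3 * 3
u = d * 5
return u

Derivation:
Applying copy-propagate statement-by-statement:
  [1] c = 5  (unchanged)
  [2] b = 9 * 9  (unchanged)
  [3] z = 6  (unchanged)
  [4] x = 3  (unchanged)
  [5] v = 3  (unchanged)
  [6] d = x * v  -> d = 3 * 3
  [7] u = d * c  -> u = d * 5
  [8] return u  (unchanged)
Result (8 stmts):
  c = 5
  b = 9 * 9
  z = 6
  x = 3
  v = 3
  d = 3 * 3
  u = d * 5
  return u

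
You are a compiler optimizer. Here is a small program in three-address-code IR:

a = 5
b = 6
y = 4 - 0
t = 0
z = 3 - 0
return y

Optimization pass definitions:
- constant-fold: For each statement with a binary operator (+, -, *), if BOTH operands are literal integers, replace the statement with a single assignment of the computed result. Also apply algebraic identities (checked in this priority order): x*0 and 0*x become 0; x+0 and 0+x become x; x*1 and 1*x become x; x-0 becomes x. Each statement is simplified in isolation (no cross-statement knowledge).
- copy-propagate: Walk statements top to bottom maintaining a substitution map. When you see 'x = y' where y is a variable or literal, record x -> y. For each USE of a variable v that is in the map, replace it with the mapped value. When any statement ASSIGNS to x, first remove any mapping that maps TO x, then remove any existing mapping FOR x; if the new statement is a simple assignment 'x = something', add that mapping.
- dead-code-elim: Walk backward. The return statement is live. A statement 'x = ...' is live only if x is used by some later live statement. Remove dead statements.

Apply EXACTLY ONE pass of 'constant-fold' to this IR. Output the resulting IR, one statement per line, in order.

Answer: a = 5
b = 6
y = 4
t = 0
z = 3
return y

Derivation:
Applying constant-fold statement-by-statement:
  [1] a = 5  (unchanged)
  [2] b = 6  (unchanged)
  [3] y = 4 - 0  -> y = 4
  [4] t = 0  (unchanged)
  [5] z = 3 - 0  -> z = 3
  [6] return y  (unchanged)
Result (6 stmts):
  a = 5
  b = 6
  y = 4
  t = 0
  z = 3
  return y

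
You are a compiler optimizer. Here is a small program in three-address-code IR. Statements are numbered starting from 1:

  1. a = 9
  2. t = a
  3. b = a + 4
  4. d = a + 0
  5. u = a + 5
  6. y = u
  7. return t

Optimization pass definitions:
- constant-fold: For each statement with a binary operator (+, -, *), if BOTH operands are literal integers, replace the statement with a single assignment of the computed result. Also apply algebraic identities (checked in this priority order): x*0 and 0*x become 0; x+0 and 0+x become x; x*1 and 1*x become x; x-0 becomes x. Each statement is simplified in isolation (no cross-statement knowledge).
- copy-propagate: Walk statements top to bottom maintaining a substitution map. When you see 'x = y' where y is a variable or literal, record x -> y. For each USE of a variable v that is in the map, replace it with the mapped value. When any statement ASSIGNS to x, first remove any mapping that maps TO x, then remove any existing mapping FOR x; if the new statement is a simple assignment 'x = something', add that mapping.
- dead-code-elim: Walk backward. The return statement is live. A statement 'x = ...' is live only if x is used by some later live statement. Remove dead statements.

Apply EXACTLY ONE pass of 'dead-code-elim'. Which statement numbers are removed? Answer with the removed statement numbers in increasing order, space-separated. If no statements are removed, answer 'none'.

Answer: 3 4 5 6

Derivation:
Backward liveness scan:
Stmt 1 'a = 9': KEEP (a is live); live-in = []
Stmt 2 't = a': KEEP (t is live); live-in = ['a']
Stmt 3 'b = a + 4': DEAD (b not in live set ['t'])
Stmt 4 'd = a + 0': DEAD (d not in live set ['t'])
Stmt 5 'u = a + 5': DEAD (u not in live set ['t'])
Stmt 6 'y = u': DEAD (y not in live set ['t'])
Stmt 7 'return t': KEEP (return); live-in = ['t']
Removed statement numbers: [3, 4, 5, 6]
Surviving IR:
  a = 9
  t = a
  return t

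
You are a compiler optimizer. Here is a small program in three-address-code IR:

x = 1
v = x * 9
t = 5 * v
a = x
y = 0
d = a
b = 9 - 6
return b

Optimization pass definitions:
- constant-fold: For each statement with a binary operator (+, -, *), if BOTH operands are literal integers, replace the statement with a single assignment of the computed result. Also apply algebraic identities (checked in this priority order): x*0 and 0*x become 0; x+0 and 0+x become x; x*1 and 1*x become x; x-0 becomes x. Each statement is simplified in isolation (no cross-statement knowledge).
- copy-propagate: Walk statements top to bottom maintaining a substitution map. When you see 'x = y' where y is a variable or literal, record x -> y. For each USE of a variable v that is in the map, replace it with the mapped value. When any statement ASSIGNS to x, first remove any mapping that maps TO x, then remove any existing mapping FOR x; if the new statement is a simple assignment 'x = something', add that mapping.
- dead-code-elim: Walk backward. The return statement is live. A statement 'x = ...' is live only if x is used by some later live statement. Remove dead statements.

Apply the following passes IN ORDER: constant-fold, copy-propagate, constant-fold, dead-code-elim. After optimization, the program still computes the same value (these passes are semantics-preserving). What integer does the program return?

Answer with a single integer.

Initial IR:
  x = 1
  v = x * 9
  t = 5 * v
  a = x
  y = 0
  d = a
  b = 9 - 6
  return b
After constant-fold (8 stmts):
  x = 1
  v = x * 9
  t = 5 * v
  a = x
  y = 0
  d = a
  b = 3
  return b
After copy-propagate (8 stmts):
  x = 1
  v = 1 * 9
  t = 5 * v
  a = 1
  y = 0
  d = 1
  b = 3
  return 3
After constant-fold (8 stmts):
  x = 1
  v = 9
  t = 5 * v
  a = 1
  y = 0
  d = 1
  b = 3
  return 3
After dead-code-elim (1 stmts):
  return 3
Evaluate:
  x = 1  =>  x = 1
  v = x * 9  =>  v = 9
  t = 5 * v  =>  t = 45
  a = x  =>  a = 1
  y = 0  =>  y = 0
  d = a  =>  d = 1
  b = 9 - 6  =>  b = 3
  return b = 3

Answer: 3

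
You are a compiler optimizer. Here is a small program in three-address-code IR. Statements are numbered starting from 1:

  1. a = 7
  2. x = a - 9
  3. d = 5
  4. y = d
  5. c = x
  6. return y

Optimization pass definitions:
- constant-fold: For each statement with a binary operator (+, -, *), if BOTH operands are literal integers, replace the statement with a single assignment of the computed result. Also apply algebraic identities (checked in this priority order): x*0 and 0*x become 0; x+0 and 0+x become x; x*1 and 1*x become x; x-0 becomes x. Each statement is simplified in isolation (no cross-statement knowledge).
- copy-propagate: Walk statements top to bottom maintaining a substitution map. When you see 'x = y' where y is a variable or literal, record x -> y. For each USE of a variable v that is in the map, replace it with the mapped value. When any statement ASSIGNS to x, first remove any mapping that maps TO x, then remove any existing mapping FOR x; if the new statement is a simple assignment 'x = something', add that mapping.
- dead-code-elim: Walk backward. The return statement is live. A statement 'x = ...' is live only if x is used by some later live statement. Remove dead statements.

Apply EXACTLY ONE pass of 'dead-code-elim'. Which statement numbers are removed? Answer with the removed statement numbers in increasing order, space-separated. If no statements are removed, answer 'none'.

Backward liveness scan:
Stmt 1 'a = 7': DEAD (a not in live set [])
Stmt 2 'x = a - 9': DEAD (x not in live set [])
Stmt 3 'd = 5': KEEP (d is live); live-in = []
Stmt 4 'y = d': KEEP (y is live); live-in = ['d']
Stmt 5 'c = x': DEAD (c not in live set ['y'])
Stmt 6 'return y': KEEP (return); live-in = ['y']
Removed statement numbers: [1, 2, 5]
Surviving IR:
  d = 5
  y = d
  return y

Answer: 1 2 5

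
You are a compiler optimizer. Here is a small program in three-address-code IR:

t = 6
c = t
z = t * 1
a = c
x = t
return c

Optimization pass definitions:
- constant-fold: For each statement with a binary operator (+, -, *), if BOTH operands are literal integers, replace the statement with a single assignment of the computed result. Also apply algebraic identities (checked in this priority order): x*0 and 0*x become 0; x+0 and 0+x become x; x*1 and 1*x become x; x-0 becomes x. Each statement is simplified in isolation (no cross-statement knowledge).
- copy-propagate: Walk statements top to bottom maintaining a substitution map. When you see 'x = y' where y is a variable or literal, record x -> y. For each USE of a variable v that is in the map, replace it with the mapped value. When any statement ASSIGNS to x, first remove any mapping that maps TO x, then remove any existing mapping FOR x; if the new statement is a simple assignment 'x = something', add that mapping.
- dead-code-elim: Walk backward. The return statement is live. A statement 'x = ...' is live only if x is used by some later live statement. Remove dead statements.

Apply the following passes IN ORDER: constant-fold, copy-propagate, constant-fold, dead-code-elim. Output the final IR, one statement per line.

Initial IR:
  t = 6
  c = t
  z = t * 1
  a = c
  x = t
  return c
After constant-fold (6 stmts):
  t = 6
  c = t
  z = t
  a = c
  x = t
  return c
After copy-propagate (6 stmts):
  t = 6
  c = 6
  z = 6
  a = 6
  x = 6
  return 6
After constant-fold (6 stmts):
  t = 6
  c = 6
  z = 6
  a = 6
  x = 6
  return 6
After dead-code-elim (1 stmts):
  return 6

Answer: return 6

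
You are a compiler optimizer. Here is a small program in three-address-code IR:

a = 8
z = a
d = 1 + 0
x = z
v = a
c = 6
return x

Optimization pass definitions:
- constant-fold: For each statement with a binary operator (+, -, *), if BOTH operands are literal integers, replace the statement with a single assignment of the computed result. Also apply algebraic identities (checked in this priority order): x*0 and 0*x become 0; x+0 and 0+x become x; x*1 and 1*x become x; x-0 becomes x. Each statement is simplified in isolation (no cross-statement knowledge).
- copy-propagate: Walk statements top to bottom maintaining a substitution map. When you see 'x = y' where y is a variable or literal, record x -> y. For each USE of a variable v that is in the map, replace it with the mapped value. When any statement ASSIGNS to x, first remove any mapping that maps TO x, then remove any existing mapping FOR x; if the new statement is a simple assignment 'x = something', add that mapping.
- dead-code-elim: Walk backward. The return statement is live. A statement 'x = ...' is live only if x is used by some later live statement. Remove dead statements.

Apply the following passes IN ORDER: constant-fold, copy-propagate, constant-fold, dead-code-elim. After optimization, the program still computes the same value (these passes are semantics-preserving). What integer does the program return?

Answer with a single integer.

Answer: 8

Derivation:
Initial IR:
  a = 8
  z = a
  d = 1 + 0
  x = z
  v = a
  c = 6
  return x
After constant-fold (7 stmts):
  a = 8
  z = a
  d = 1
  x = z
  v = a
  c = 6
  return x
After copy-propagate (7 stmts):
  a = 8
  z = 8
  d = 1
  x = 8
  v = 8
  c = 6
  return 8
After constant-fold (7 stmts):
  a = 8
  z = 8
  d = 1
  x = 8
  v = 8
  c = 6
  return 8
After dead-code-elim (1 stmts):
  return 8
Evaluate:
  a = 8  =>  a = 8
  z = a  =>  z = 8
  d = 1 + 0  =>  d = 1
  x = z  =>  x = 8
  v = a  =>  v = 8
  c = 6  =>  c = 6
  return x = 8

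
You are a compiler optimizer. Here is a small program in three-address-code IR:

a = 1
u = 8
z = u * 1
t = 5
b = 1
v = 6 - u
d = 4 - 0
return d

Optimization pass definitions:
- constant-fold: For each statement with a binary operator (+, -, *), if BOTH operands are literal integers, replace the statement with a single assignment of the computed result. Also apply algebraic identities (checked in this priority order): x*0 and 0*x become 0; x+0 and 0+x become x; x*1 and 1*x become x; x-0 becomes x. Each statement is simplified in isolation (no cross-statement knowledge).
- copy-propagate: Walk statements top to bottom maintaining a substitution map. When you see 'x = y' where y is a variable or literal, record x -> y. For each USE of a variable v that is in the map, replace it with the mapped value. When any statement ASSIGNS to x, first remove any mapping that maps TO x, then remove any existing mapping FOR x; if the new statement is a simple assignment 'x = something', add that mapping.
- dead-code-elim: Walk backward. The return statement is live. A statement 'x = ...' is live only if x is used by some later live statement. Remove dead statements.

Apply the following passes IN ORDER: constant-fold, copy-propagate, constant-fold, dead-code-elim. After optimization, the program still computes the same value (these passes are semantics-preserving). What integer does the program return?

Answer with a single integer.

Answer: 4

Derivation:
Initial IR:
  a = 1
  u = 8
  z = u * 1
  t = 5
  b = 1
  v = 6 - u
  d = 4 - 0
  return d
After constant-fold (8 stmts):
  a = 1
  u = 8
  z = u
  t = 5
  b = 1
  v = 6 - u
  d = 4
  return d
After copy-propagate (8 stmts):
  a = 1
  u = 8
  z = 8
  t = 5
  b = 1
  v = 6 - 8
  d = 4
  return 4
After constant-fold (8 stmts):
  a = 1
  u = 8
  z = 8
  t = 5
  b = 1
  v = -2
  d = 4
  return 4
After dead-code-elim (1 stmts):
  return 4
Evaluate:
  a = 1  =>  a = 1
  u = 8  =>  u = 8
  z = u * 1  =>  z = 8
  t = 5  =>  t = 5
  b = 1  =>  b = 1
  v = 6 - u  =>  v = -2
  d = 4 - 0  =>  d = 4
  return d = 4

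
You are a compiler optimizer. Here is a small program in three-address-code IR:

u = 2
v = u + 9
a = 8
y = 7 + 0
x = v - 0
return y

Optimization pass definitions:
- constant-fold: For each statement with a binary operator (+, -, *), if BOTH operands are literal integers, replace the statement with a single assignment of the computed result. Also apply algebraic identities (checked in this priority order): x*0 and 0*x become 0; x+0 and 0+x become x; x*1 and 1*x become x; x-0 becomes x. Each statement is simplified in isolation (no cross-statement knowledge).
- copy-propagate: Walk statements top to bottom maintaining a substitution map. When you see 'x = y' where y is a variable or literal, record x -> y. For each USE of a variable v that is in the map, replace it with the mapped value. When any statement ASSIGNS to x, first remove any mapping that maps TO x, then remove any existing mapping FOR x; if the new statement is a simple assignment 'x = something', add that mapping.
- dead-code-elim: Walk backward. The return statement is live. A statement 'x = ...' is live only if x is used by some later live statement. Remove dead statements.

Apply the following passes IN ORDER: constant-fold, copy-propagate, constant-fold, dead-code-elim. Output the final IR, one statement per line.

Answer: return 7

Derivation:
Initial IR:
  u = 2
  v = u + 9
  a = 8
  y = 7 + 0
  x = v - 0
  return y
After constant-fold (6 stmts):
  u = 2
  v = u + 9
  a = 8
  y = 7
  x = v
  return y
After copy-propagate (6 stmts):
  u = 2
  v = 2 + 9
  a = 8
  y = 7
  x = v
  return 7
After constant-fold (6 stmts):
  u = 2
  v = 11
  a = 8
  y = 7
  x = v
  return 7
After dead-code-elim (1 stmts):
  return 7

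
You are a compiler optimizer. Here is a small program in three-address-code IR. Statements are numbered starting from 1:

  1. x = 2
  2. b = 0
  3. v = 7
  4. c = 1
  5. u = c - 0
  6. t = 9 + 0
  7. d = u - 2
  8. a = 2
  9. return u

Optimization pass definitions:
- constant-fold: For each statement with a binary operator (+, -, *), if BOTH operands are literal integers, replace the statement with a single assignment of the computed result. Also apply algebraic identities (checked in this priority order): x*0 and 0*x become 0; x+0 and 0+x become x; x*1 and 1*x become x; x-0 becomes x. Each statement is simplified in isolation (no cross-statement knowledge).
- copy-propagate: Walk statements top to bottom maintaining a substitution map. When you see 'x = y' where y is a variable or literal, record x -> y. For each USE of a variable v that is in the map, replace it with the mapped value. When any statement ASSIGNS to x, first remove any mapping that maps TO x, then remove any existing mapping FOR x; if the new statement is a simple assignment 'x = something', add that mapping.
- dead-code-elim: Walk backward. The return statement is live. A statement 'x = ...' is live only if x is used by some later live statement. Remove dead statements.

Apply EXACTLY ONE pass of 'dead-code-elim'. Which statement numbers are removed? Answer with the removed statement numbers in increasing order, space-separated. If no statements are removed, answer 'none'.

Answer: 1 2 3 6 7 8

Derivation:
Backward liveness scan:
Stmt 1 'x = 2': DEAD (x not in live set [])
Stmt 2 'b = 0': DEAD (b not in live set [])
Stmt 3 'v = 7': DEAD (v not in live set [])
Stmt 4 'c = 1': KEEP (c is live); live-in = []
Stmt 5 'u = c - 0': KEEP (u is live); live-in = ['c']
Stmt 6 't = 9 + 0': DEAD (t not in live set ['u'])
Stmt 7 'd = u - 2': DEAD (d not in live set ['u'])
Stmt 8 'a = 2': DEAD (a not in live set ['u'])
Stmt 9 'return u': KEEP (return); live-in = ['u']
Removed statement numbers: [1, 2, 3, 6, 7, 8]
Surviving IR:
  c = 1
  u = c - 0
  return u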